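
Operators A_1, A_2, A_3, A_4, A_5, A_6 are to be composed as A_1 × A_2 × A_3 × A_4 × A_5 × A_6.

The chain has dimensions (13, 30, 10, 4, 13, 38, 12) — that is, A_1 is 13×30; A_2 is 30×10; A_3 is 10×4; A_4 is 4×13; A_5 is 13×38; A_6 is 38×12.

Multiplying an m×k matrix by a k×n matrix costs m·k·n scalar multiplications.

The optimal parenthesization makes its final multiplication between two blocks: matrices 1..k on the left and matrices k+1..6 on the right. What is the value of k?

3

Adjacent pairs: A_1A_2 = 13·30·10 = 3900; A_2A_3 = 30·10·4 = 1200; A_3A_4 = 10·4·13 = 520; A_4A_5 = 4·13·38 = 1976; A_5A_6 = 13·38·12 = 5928.
Length 3: A_1..A_3: k=1: 0+1200+13·30·4=2760; k=2: 3900+0+13·10·4=4420 → min 2760 | A_2..A_4: k=2: 0+520+30·10·13=4420; k=3: 1200+0+30·4·13=2760 → min 2760 | A_3..A_5: k=3: 0+1976+10·4·38=3496; k=4: 520+0+10·13·38=5460 → min 3496 | A_4..A_6: k=4: 0+5928+4·13·12=6552; k=5: 1976+0+4·38·12=3800 → min 3800.
Length 4: A_1..A_4: k=1: 0+2760+13·30·13=7830; k=2: 3900+520+13·10·13=6110; k=3: 2760+0+13·4·13=3436 → min 3436 | A_2..A_5: k=2: 0+3496+30·10·38=14896; k=3: 1200+1976+30·4·38=7736; k=4: 2760+0+30·13·38=17580 → min 7736 | A_3..A_6: k=3: 0+3800+10·4·12=4280; k=4: 520+5928+10·13·12=8008; k=5: 3496+0+10·38·12=8056 → min 4280.
Length 5: A_1..A_5: k=1: 0+7736+13·30·38=22556; k=2: 3900+3496+13·10·38=12336; k=3: 2760+1976+13·4·38=6712; k=4: 3436+0+13·13·38=9858 → min 6712 | A_2..A_6: k=2: 0+4280+30·10·12=7880; k=3: 1200+3800+30·4·12=6440; k=4: 2760+5928+30·13·12=13368; k=5: 7736+0+30·38·12=21416 → min 6440.
Top-level splits: k=1: (A_1..A_1)·(A_2..A_6) → 0+6440+13·30·12 = 11120; k=2: (A_1..A_2)·(A_3..A_6) → 3900+4280+13·10·12 = 9740; k=3: (A_1..A_3)·(A_4..A_6) → 2760+3800+13·4·12 = 7184; k=4: (A_1..A_4)·(A_5..A_6) → 3436+5928+13·13·12 = 11392; k=5: (A_1..A_5)·(A_6..A_6) → 6712+0+13·38·12 = 12640.
Best split is after A_3, i.e. k = 3.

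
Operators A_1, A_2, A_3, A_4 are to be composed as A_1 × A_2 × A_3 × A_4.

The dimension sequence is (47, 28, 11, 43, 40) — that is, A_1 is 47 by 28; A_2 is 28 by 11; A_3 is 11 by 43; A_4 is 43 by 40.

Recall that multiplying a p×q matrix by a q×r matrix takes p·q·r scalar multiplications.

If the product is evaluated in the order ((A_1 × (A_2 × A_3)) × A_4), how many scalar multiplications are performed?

(A_2 × A_3): 28×11 by 11×43 → 28×43, cost 28·11·43 = 13244
(A_1 × (A_2 × A_3)): 47×28 by 28×43 → 47×43, cost 47·28·43 = 56588; cumulative 69832
((A_1 × (A_2 × A_3)) × A_4): 47×43 by 43×40 → 47×40, cost 47·43·40 = 80840; cumulative 150672
Total: 150672 scalar multiplications.

150672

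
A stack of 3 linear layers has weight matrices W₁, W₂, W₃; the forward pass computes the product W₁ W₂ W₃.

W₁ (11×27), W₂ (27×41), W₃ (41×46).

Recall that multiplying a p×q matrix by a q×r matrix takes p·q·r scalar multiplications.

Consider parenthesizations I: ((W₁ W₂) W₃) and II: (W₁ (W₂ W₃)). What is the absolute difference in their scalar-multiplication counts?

31661

Order I = ((W₁ W₂) W₃): (W₁ W₂): 11×27 by 27×41 → 11×41, cost 11·27·41 = 12177; ((W₁ W₂) W₃): 11×41 by 41×46 → 11×46, cost 11·41·46 = 20746; cumulative 32923. Total 32923.
Order II = (W₁ (W₂ W₃)): (W₂ W₃): 27×41 by 41×46 → 27×46, cost 27·41·46 = 50922; (W₁ (W₂ W₃)): 11×27 by 27×46 → 11×46, cost 11·27·46 = 13662; cumulative 64584. Total 64584.
Difference: |32923 − 64584| = 31661.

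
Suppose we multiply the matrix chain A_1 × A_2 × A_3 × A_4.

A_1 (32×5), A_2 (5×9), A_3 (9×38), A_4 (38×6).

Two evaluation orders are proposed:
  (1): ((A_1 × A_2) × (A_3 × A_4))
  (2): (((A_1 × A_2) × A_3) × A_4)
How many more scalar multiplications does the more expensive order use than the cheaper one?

14460

Order (1) = ((A_1 × A_2) × (A_3 × A_4)): (A_1 × A_2): 32×5 by 5×9 → 32×9, cost 32·5·9 = 1440; (A_3 × A_4): 9×38 by 38×6 → 9×6, cost 9·38·6 = 2052; ((A_1 × A_2) × (A_3 × A_4)): 32×9 by 9×6 → 32×6, cost 32·9·6 = 1728; cumulative 5220. Total 5220.
Order (2) = (((A_1 × A_2) × A_3) × A_4): (A_1 × A_2): 32×5 by 5×9 → 32×9, cost 32·5·9 = 1440; ((A_1 × A_2) × A_3): 32×9 by 9×38 → 32×38, cost 32·9·38 = 10944; cumulative 12384; (((A_1 × A_2) × A_3) × A_4): 32×38 by 38×6 → 32×6, cost 32·38·6 = 7296; cumulative 19680. Total 19680.
Difference: |5220 − 19680| = 14460.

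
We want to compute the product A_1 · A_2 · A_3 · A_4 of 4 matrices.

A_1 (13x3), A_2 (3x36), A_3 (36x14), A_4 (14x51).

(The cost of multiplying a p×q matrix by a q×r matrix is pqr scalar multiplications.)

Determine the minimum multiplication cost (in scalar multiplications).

Adjacent pairs: A_1A_2 = 13·3·36 = 1404; A_2A_3 = 3·36·14 = 1512; A_3A_4 = 36·14·51 = 25704.
Length 3: A_1..A_3: k=1: 0+1512+13·3·14=2058; k=2: 1404+0+13·36·14=7956 → min 2058 | A_2..A_4: k=2: 0+25704+3·36·51=31212; k=3: 1512+0+3·14·51=3654 → min 3654.
Length 4: A_1..A_4: k=1: 0+3654+13·3·51=5643; k=2: 1404+25704+13·36·51=50976; k=3: 2058+0+13·14·51=11340 → min 5643.
Optimal order: (A_1 · ((A_2 · A_3) · A_4)) with cost 5643.

5643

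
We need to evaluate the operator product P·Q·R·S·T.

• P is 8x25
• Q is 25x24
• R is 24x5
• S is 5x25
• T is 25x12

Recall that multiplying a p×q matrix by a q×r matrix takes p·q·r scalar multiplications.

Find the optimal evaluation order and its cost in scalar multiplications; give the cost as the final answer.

5980

Adjacent pairs: PQ = 8·25·24 = 4800; QR = 25·24·5 = 3000; RS = 24·5·25 = 3000; ST = 5·25·12 = 1500.
Length 3: P..R: k=1: 0+3000+8·25·5=4000; k=2: 4800+0+8·24·5=5760 → min 4000 | Q..S: k=2: 0+3000+25·24·25=18000; k=3: 3000+0+25·5·25=6125 → min 6125 | R..T: k=3: 0+1500+24·5·12=2940; k=4: 3000+0+24·25·12=10200 → min 2940.
Length 4: P..S: k=1: 0+6125+8·25·25=11125; k=2: 4800+3000+8·24·25=12600; k=3: 4000+0+8·5·25=5000 → min 5000 | Q..T: k=2: 0+2940+25·24·12=10140; k=3: 3000+1500+25·5·12=6000; k=4: 6125+0+25·25·12=13625 → min 6000.
Length 5: P..T: k=1: 0+6000+8·25·12=8400; k=2: 4800+2940+8·24·12=10044; k=3: 4000+1500+8·5·12=5980; k=4: 5000+0+8·25·12=7400 → min 5980.
Optimal parenthesization: ((P·(Q·R))·(S·T)) with cost 5980.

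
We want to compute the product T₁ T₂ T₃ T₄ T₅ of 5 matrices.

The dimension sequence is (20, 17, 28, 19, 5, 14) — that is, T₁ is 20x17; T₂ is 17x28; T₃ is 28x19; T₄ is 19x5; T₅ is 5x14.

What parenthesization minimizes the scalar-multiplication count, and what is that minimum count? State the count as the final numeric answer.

Adjacent pairs: T₁T₂ = 20·17·28 = 9520; T₂T₃ = 17·28·19 = 9044; T₃T₄ = 28·19·5 = 2660; T₄T₅ = 19·5·14 = 1330.
Length 3: T₁..T₃: k=1: 0+9044+20·17·19=15504; k=2: 9520+0+20·28·19=20160 → min 15504 | T₂..T₄: k=2: 0+2660+17·28·5=5040; k=3: 9044+0+17·19·5=10659 → min 5040 | T₃..T₅: k=3: 0+1330+28·19·14=8778; k=4: 2660+0+28·5·14=4620 → min 4620.
Length 4: T₁..T₄: k=1: 0+5040+20·17·5=6740; k=2: 9520+2660+20·28·5=14980; k=3: 15504+0+20·19·5=17404 → min 6740 | T₂..T₅: k=2: 0+4620+17·28·14=11284; k=3: 9044+1330+17·19·14=14896; k=4: 5040+0+17·5·14=6230 → min 6230.
Length 5: T₁..T₅: k=1: 0+6230+20·17·14=10990; k=2: 9520+4620+20·28·14=21980; k=3: 15504+1330+20·19·14=22154; k=4: 6740+0+20·5·14=8140 → min 8140.
Optimal parenthesization: ((T₁ (T₂ (T₃ T₄))) T₅) with cost 8140.

8140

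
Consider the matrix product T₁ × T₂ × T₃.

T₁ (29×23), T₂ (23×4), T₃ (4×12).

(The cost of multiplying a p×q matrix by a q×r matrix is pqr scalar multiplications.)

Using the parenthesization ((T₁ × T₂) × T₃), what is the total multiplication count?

(T₁ × T₂): 29×23 by 23×4 → 29×4, cost 29·23·4 = 2668
((T₁ × T₂) × T₃): 29×4 by 4×12 → 29×12, cost 29·4·12 = 1392; cumulative 4060
Total: 4060 scalar multiplications.

4060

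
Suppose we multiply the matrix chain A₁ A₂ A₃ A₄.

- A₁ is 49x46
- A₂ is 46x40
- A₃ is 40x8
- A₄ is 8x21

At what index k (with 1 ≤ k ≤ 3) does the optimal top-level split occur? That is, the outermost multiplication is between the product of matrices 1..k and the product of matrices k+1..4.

Adjacent pairs: A₁A₂ = 49·46·40 = 90160; A₂A₃ = 46·40·8 = 14720; A₃A₄ = 40·8·21 = 6720.
Length 3: A₁..A₃: k=1: 0+14720+49·46·8=32752; k=2: 90160+0+49·40·8=105840 → min 32752 | A₂..A₄: k=2: 0+6720+46·40·21=45360; k=3: 14720+0+46·8·21=22448 → min 22448.
Top-level splits: k=1: (A₁..A₁)·(A₂..A₄) → 0+22448+49·46·21 = 69782; k=2: (A₁..A₂)·(A₃..A₄) → 90160+6720+49·40·21 = 138040; k=3: (A₁..A₃)·(A₄..A₄) → 32752+0+49·8·21 = 40984.
Best split is after A₃, i.e. k = 3.

3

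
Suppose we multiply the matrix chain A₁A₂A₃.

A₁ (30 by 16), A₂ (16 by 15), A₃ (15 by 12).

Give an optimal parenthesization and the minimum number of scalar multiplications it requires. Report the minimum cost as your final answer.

8640

(A₁(A₂A₃)): cost 8640.
((A₁A₂)A₃): cost 12600.
Optimal: (A₁(A₂A₃)) with cost 8640.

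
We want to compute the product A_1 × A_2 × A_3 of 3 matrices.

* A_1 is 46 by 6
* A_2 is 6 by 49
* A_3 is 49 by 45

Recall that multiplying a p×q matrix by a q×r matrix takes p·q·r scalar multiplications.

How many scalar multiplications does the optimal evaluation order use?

Order (A_1 × (A_2 × A_3)): (A_2 × A_3): 6×49 by 49×45 → 6×45, cost 6·49·45 = 13230; (A_1 × (A_2 × A_3)): 46×6 by 6×45 → 46×45, cost 46·6·45 = 12420; cumulative 25650. Total 25650.
Order ((A_1 × A_2) × A_3): (A_1 × A_2): 46×6 by 6×49 → 46×49, cost 46·6·49 = 13524; ((A_1 × A_2) × A_3): 46×49 by 49×45 → 46×45, cost 46·49·45 = 101430; cumulative 114954. Total 114954.
Minimum: 25650.

25650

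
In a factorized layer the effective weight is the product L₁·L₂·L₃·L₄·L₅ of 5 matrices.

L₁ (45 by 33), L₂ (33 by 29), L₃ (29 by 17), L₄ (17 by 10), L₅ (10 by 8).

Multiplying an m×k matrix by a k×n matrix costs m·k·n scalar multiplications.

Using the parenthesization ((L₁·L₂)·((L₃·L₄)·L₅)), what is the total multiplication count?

(L₁·L₂): 45×33 by 33×29 → 45×29, cost 45·33·29 = 43065
(L₃·L₄): 29×17 by 17×10 → 29×10, cost 29·17·10 = 4930
((L₃·L₄)·L₅): 29×10 by 10×8 → 29×8, cost 29·10·8 = 2320; cumulative 7250
((L₁·L₂)·((L₃·L₄)·L₅)): 45×29 by 29×8 → 45×8, cost 45·29·8 = 10440; cumulative 60755
Total: 60755 scalar multiplications.

60755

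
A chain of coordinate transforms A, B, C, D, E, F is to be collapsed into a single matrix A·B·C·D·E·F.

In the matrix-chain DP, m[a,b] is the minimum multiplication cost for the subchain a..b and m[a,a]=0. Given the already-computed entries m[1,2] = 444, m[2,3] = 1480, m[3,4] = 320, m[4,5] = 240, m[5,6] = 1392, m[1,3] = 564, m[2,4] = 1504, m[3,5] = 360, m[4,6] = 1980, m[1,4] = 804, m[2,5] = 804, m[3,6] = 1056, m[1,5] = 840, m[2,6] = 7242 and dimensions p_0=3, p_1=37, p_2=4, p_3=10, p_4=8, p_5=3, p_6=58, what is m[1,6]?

1362

m[1,6] = min over k∈[1,5] of m[1,k]+m[k+1,6]+p_{0}·p_k·p_{6}.
k=1: 0 + 7242 + 3·37·58 = 13680; k=2: 444 + 1056 + 3·4·58 = 2196; k=3: 564 + 1980 + 3·10·58 = 4284; k=4: 804 + 1392 + 3·8·58 = 3588; k=5: 840 + 0 + 3·3·58 = 1362.
Minimum: 1362 at k=5.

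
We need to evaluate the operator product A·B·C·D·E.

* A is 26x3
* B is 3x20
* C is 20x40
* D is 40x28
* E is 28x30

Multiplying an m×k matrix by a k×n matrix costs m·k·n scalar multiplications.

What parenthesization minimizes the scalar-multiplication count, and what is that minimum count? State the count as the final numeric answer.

10620

Adjacent pairs: AB = 26·3·20 = 1560; BC = 3·20·40 = 2400; CD = 20·40·28 = 22400; DE = 40·28·30 = 33600.
Length 3: A..C: k=1: 0+2400+26·3·40=5520; k=2: 1560+0+26·20·40=22360 → min 5520 | B..D: k=2: 0+22400+3·20·28=24080; k=3: 2400+0+3·40·28=5760 → min 5760 | C..E: k=3: 0+33600+20·40·30=57600; k=4: 22400+0+20·28·30=39200 → min 39200.
Length 4: A..D: k=1: 0+5760+26·3·28=7944; k=2: 1560+22400+26·20·28=38520; k=3: 5520+0+26·40·28=34640 → min 7944 | B..E: k=2: 0+39200+3·20·30=41000; k=3: 2400+33600+3·40·30=39600; k=4: 5760+0+3·28·30=8280 → min 8280.
Length 5: A..E: k=1: 0+8280+26·3·30=10620; k=2: 1560+39200+26·20·30=56360; k=3: 5520+33600+26·40·30=70320; k=4: 7944+0+26·28·30=29784 → min 10620.
Optimal parenthesization: (A·(((B·C)·D)·E)) with cost 10620.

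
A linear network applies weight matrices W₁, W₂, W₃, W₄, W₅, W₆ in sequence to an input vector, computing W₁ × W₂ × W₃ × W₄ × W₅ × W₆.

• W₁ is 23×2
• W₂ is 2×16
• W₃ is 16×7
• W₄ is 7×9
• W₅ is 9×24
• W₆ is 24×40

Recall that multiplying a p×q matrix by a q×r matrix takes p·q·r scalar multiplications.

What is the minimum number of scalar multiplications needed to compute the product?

Adjacent pairs: W₁W₂ = 23·2·16 = 736; W₂W₃ = 2·16·7 = 224; W₃W₄ = 16·7·9 = 1008; W₄W₅ = 7·9·24 = 1512; W₅W₆ = 9·24·40 = 8640.
Length 3: W₁..W₃: k=1: 0+224+23·2·7=546; k=2: 736+0+23·16·7=3312 → min 546 | W₂..W₄: k=2: 0+1008+2·16·9=1296; k=3: 224+0+2·7·9=350 → min 350 | W₃..W₅: k=3: 0+1512+16·7·24=4200; k=4: 1008+0+16·9·24=4464 → min 4200 | W₄..W₆: k=4: 0+8640+7·9·40=11160; k=5: 1512+0+7·24·40=8232 → min 8232.
Length 4: W₁..W₄: k=1: 0+350+23·2·9=764; k=2: 736+1008+23·16·9=5056; k=3: 546+0+23·7·9=1995 → min 764 | W₂..W₅: k=2: 0+4200+2·16·24=4968; k=3: 224+1512+2·7·24=2072; k=4: 350+0+2·9·24=782 → min 782 | W₃..W₆: k=3: 0+8232+16·7·40=12712; k=4: 1008+8640+16·9·40=15408; k=5: 4200+0+16·24·40=19560 → min 12712.
Length 5: W₁..W₅: k=1: 0+782+23·2·24=1886; k=2: 736+4200+23·16·24=13768; k=3: 546+1512+23·7·24=5922; k=4: 764+0+23·9·24=5732 → min 1886 | W₂..W₆: k=2: 0+12712+2·16·40=13992; k=3: 224+8232+2·7·40=9016; k=4: 350+8640+2·9·40=9710; k=5: 782+0+2·24·40=2702 → min 2702.
Length 6: W₁..W₆: k=1: 0+2702+23·2·40=4542; k=2: 736+12712+23·16·40=28168; k=3: 546+8232+23·7·40=15218; k=4: 764+8640+23·9·40=17684; k=5: 1886+0+23·24·40=23966 → min 4542.
Optimal order: (W₁ × ((((W₂ × W₃) × W₄) × W₅) × W₆)) with cost 4542.

4542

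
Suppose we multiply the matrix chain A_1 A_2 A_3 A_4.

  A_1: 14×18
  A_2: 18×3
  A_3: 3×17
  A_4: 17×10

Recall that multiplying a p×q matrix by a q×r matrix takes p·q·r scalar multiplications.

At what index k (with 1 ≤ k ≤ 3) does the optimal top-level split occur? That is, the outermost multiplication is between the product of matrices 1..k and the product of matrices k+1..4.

2

Adjacent pairs: A_1A_2 = 14·18·3 = 756; A_2A_3 = 18·3·17 = 918; A_3A_4 = 3·17·10 = 510.
Length 3: A_1..A_3: k=1: 0+918+14·18·17=5202; k=2: 756+0+14·3·17=1470 → min 1470 | A_2..A_4: k=2: 0+510+18·3·10=1050; k=3: 918+0+18·17·10=3978 → min 1050.
Top-level splits: k=1: (A_1..A_1)·(A_2..A_4) → 0+1050+14·18·10 = 3570; k=2: (A_1..A_2)·(A_3..A_4) → 756+510+14·3·10 = 1686; k=3: (A_1..A_3)·(A_4..A_4) → 1470+0+14·17·10 = 3850.
Best split is after A_2, i.e. k = 2.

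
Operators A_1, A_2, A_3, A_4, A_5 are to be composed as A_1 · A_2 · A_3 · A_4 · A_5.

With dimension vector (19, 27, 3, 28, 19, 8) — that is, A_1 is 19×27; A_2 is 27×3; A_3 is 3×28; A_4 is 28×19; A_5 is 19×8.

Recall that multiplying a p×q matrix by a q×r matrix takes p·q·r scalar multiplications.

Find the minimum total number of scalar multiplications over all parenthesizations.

Adjacent pairs: A_1A_2 = 19·27·3 = 1539; A_2A_3 = 27·3·28 = 2268; A_3A_4 = 3·28·19 = 1596; A_4A_5 = 28·19·8 = 4256.
Length 3: A_1..A_3: k=1: 0+2268+19·27·28=16632; k=2: 1539+0+19·3·28=3135 → min 3135 | A_2..A_4: k=2: 0+1596+27·3·19=3135; k=3: 2268+0+27·28·19=16632 → min 3135 | A_3..A_5: k=3: 0+4256+3·28·8=4928; k=4: 1596+0+3·19·8=2052 → min 2052.
Length 4: A_1..A_4: k=1: 0+3135+19·27·19=12882; k=2: 1539+1596+19·3·19=4218; k=3: 3135+0+19·28·19=13243 → min 4218 | A_2..A_5: k=2: 0+2052+27·3·8=2700; k=3: 2268+4256+27·28·8=12572; k=4: 3135+0+27·19·8=7239 → min 2700.
Length 5: A_1..A_5: k=1: 0+2700+19·27·8=6804; k=2: 1539+2052+19·3·8=4047; k=3: 3135+4256+19·28·8=11647; k=4: 4218+0+19·19·8=7106 → min 4047.
Optimal order: ((A_1 · A_2) · ((A_3 · A_4) · A_5)) with cost 4047.

4047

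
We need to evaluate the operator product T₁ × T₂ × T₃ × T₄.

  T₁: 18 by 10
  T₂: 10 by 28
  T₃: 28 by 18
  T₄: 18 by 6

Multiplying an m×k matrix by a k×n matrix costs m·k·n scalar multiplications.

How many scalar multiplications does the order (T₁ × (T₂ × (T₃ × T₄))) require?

(T₃ × T₄): 28×18 by 18×6 → 28×6, cost 28·18·6 = 3024
(T₂ × (T₃ × T₄)): 10×28 by 28×6 → 10×6, cost 10·28·6 = 1680; cumulative 4704
(T₁ × (T₂ × (T₃ × T₄))): 18×10 by 10×6 → 18×6, cost 18·10·6 = 1080; cumulative 5784
Total: 5784 scalar multiplications.

5784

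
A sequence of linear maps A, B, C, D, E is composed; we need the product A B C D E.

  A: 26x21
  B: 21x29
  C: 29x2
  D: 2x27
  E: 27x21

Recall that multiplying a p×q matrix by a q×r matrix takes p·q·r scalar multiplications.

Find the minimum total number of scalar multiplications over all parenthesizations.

4536

Adjacent pairs: AB = 26·21·29 = 15834; BC = 21·29·2 = 1218; CD = 29·2·27 = 1566; DE = 2·27·21 = 1134.
Length 3: A..C: k=1: 0+1218+26·21·2=2310; k=2: 15834+0+26·29·2=17342 → min 2310 | B..D: k=2: 0+1566+21·29·27=18009; k=3: 1218+0+21·2·27=2352 → min 2352 | C..E: k=3: 0+1134+29·2·21=2352; k=4: 1566+0+29·27·21=18009 → min 2352.
Length 4: A..D: k=1: 0+2352+26·21·27=17094; k=2: 15834+1566+26·29·27=37758; k=3: 2310+0+26·2·27=3714 → min 3714 | B..E: k=2: 0+2352+21·29·21=15141; k=3: 1218+1134+21·2·21=3234; k=4: 2352+0+21·27·21=14259 → min 3234.
Length 5: A..E: k=1: 0+3234+26·21·21=14700; k=2: 15834+2352+26·29·21=34020; k=3: 2310+1134+26·2·21=4536; k=4: 3714+0+26·27·21=18456 → min 4536.
Optimal order: ((A (B C)) (D E)) with cost 4536.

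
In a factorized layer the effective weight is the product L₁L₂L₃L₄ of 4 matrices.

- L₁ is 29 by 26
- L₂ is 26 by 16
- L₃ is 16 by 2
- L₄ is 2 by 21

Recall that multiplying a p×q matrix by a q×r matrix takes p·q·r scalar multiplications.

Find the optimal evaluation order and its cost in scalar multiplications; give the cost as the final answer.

3558

Adjacent pairs: L₁L₂ = 29·26·16 = 12064; L₂L₃ = 26·16·2 = 832; L₃L₄ = 16·2·21 = 672.
Length 3: L₁..L₃: k=1: 0+832+29·26·2=2340; k=2: 12064+0+29·16·2=12992 → min 2340 | L₂..L₄: k=2: 0+672+26·16·21=9408; k=3: 832+0+26·2·21=1924 → min 1924.
Length 4: L₁..L₄: k=1: 0+1924+29·26·21=17758; k=2: 12064+672+29·16·21=22480; k=3: 2340+0+29·2·21=3558 → min 3558.
Optimal parenthesization: ((L₁(L₂L₃))L₄) with cost 3558.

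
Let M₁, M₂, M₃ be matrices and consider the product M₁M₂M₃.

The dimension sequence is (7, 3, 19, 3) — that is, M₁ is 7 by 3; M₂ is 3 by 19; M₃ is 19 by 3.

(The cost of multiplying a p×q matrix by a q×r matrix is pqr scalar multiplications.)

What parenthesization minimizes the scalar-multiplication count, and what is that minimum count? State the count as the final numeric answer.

(M₁(M₂M₃)): cost 234.
((M₁M₂)M₃): cost 798.
Optimal: (M₁(M₂M₃)) with cost 234.

234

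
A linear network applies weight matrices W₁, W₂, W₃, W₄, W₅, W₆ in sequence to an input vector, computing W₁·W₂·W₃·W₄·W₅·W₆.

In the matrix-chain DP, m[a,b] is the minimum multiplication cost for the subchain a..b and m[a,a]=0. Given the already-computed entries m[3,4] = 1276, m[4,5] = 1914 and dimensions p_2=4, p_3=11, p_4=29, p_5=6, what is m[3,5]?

1972

m[3,5] = min over k∈[3,4] of m[3,k]+m[k+1,5]+p_{2}·p_k·p_{5}.
k=3: 0 + 1914 + 4·11·6 = 2178; k=4: 1276 + 0 + 4·29·6 = 1972.
Minimum: 1972 at k=4.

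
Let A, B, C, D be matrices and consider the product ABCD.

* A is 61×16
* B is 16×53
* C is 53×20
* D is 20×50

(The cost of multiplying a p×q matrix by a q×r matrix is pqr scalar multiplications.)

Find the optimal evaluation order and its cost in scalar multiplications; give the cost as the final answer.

81760

Adjacent pairs: AB = 61·16·53 = 51728; BC = 16·53·20 = 16960; CD = 53·20·50 = 53000.
Length 3: A..C: k=1: 0+16960+61·16·20=36480; k=2: 51728+0+61·53·20=116388 → min 36480 | B..D: k=2: 0+53000+16·53·50=95400; k=3: 16960+0+16·20·50=32960 → min 32960.
Length 4: A..D: k=1: 0+32960+61·16·50=81760; k=2: 51728+53000+61·53·50=266378; k=3: 36480+0+61·20·50=97480 → min 81760.
Optimal parenthesization: (A((BC)D)) with cost 81760.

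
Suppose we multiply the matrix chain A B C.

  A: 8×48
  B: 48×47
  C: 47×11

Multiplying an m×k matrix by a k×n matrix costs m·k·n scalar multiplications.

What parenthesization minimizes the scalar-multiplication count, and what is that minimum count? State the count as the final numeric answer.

22184

(A (B C)): cost 29040.
((A B) C): cost 22184.
Optimal: ((A B) C) with cost 22184.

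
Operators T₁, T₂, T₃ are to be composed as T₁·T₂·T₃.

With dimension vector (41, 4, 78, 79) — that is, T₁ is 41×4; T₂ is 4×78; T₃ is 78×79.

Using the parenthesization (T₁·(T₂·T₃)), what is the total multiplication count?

(T₂·T₃): 4×78 by 78×79 → 4×79, cost 4·78·79 = 24648
(T₁·(T₂·T₃)): 41×4 by 4×79 → 41×79, cost 41·4·79 = 12956; cumulative 37604
Total: 37604 scalar multiplications.

37604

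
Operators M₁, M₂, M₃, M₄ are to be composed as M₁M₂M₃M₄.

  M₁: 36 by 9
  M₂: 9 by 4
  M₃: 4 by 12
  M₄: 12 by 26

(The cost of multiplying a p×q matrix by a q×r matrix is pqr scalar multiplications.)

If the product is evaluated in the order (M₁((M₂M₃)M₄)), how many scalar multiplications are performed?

(M₂M₃): 9×4 by 4×12 → 9×12, cost 9·4·12 = 432
((M₂M₃)M₄): 9×12 by 12×26 → 9×26, cost 9·12·26 = 2808; cumulative 3240
(M₁((M₂M₃)M₄)): 36×9 by 9×26 → 36×26, cost 36·9·26 = 8424; cumulative 11664
Total: 11664 scalar multiplications.

11664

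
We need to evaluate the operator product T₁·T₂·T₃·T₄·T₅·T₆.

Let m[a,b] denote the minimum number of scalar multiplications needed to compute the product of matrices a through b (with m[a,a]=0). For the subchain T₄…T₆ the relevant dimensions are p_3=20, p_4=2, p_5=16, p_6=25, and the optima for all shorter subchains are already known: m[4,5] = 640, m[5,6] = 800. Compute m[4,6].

m[4,6] = min over k∈[4,5] of m[4,k]+m[k+1,6]+p_{3}·p_k·p_{6}.
k=4: 0 + 800 + 20·2·25 = 1800; k=5: 640 + 0 + 20·16·25 = 8640.
Minimum: 1800 at k=4.

1800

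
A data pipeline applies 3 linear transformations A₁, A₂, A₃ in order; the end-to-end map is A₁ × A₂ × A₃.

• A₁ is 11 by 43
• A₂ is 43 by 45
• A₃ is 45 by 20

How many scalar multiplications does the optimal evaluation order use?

Order (A₁ × (A₂ × A₃)): (A₂ × A₃): 43×45 by 45×20 → 43×20, cost 43·45·20 = 38700; (A₁ × (A₂ × A₃)): 11×43 by 43×20 → 11×20, cost 11·43·20 = 9460; cumulative 48160. Total 48160.
Order ((A₁ × A₂) × A₃): (A₁ × A₂): 11×43 by 43×45 → 11×45, cost 11·43·45 = 21285; ((A₁ × A₂) × A₃): 11×45 by 45×20 → 11×20, cost 11·45·20 = 9900; cumulative 31185. Total 31185.
Minimum: 31185.

31185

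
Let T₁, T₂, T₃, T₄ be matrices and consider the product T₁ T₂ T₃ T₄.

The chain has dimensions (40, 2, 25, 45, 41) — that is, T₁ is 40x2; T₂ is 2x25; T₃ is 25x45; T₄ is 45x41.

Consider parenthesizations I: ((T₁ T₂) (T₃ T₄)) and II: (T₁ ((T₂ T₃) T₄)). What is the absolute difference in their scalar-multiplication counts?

79905

Order I = ((T₁ T₂) (T₃ T₄)): (T₁ T₂): 40×2 by 2×25 → 40×25, cost 40·2·25 = 2000; (T₃ T₄): 25×45 by 45×41 → 25×41, cost 25·45·41 = 46125; ((T₁ T₂) (T₃ T₄)): 40×25 by 25×41 → 40×41, cost 40·25·41 = 41000; cumulative 89125. Total 89125.
Order II = (T₁ ((T₂ T₃) T₄)): (T₂ T₃): 2×25 by 25×45 → 2×45, cost 2·25·45 = 2250; ((T₂ T₃) T₄): 2×45 by 45×41 → 2×41, cost 2·45·41 = 3690; cumulative 5940; (T₁ ((T₂ T₃) T₄)): 40×2 by 2×41 → 40×41, cost 40·2·41 = 3280; cumulative 9220. Total 9220.
Difference: |89125 − 9220| = 79905.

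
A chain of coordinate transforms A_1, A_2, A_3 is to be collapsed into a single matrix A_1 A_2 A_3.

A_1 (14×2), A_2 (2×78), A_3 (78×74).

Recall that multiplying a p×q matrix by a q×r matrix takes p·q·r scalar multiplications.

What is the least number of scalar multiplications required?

Order (A_1 (A_2 A_3)): (A_2 A_3): 2×78 by 78×74 → 2×74, cost 2·78·74 = 11544; (A_1 (A_2 A_3)): 14×2 by 2×74 → 14×74, cost 14·2·74 = 2072; cumulative 13616. Total 13616.
Order ((A_1 A_2) A_3): (A_1 A_2): 14×2 by 2×78 → 14×78, cost 14·2·78 = 2184; ((A_1 A_2) A_3): 14×78 by 78×74 → 14×74, cost 14·78·74 = 80808; cumulative 82992. Total 82992.
Minimum: 13616.

13616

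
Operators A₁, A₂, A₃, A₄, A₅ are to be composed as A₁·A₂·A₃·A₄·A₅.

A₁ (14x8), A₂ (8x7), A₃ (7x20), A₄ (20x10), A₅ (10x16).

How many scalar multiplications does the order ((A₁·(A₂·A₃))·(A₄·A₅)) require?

(A₂·A₃): 8×7 by 7×20 → 8×20, cost 8·7·20 = 1120
(A₁·(A₂·A₃)): 14×8 by 8×20 → 14×20, cost 14·8·20 = 2240; cumulative 3360
(A₄·A₅): 20×10 by 10×16 → 20×16, cost 20·10·16 = 3200
((A₁·(A₂·A₃))·(A₄·A₅)): 14×20 by 20×16 → 14×16, cost 14·20·16 = 4480; cumulative 11040
Total: 11040 scalar multiplications.

11040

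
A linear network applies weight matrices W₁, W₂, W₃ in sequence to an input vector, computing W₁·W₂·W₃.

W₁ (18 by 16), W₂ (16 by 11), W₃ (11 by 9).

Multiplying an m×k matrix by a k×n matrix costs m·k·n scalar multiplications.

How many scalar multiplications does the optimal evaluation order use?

4176

Order (W₁·(W₂·W₃)): (W₂·W₃): 16×11 by 11×9 → 16×9, cost 16·11·9 = 1584; (W₁·(W₂·W₃)): 18×16 by 16×9 → 18×9, cost 18·16·9 = 2592; cumulative 4176. Total 4176.
Order ((W₁·W₂)·W₃): (W₁·W₂): 18×16 by 16×11 → 18×11, cost 18·16·11 = 3168; ((W₁·W₂)·W₃): 18×11 by 11×9 → 18×9, cost 18·11·9 = 1782; cumulative 4950. Total 4950.
Minimum: 4176.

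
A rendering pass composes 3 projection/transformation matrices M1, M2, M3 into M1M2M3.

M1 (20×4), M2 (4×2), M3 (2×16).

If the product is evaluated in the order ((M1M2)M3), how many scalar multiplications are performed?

800

(M1M2): 20×4 by 4×2 → 20×2, cost 20·4·2 = 160
((M1M2)M3): 20×2 by 2×16 → 20×16, cost 20·2·16 = 640; cumulative 800
Total: 800 scalar multiplications.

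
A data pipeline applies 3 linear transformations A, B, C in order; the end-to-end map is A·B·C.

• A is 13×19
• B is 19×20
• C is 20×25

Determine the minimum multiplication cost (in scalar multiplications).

11440

Order (A·(B·C)): (B·C): 19×20 by 20×25 → 19×25, cost 19·20·25 = 9500; (A·(B·C)): 13×19 by 19×25 → 13×25, cost 13·19·25 = 6175; cumulative 15675. Total 15675.
Order ((A·B)·C): (A·B): 13×19 by 19×20 → 13×20, cost 13·19·20 = 4940; ((A·B)·C): 13×20 by 20×25 → 13×25, cost 13·20·25 = 6500; cumulative 11440. Total 11440.
Minimum: 11440.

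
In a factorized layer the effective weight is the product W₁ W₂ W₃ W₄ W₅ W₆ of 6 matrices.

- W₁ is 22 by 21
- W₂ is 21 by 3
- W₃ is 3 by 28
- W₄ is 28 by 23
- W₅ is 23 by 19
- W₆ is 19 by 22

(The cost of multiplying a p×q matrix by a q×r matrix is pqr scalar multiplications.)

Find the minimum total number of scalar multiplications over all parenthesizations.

Adjacent pairs: W₁W₂ = 22·21·3 = 1386; W₂W₃ = 21·3·28 = 1764; W₃W₄ = 3·28·23 = 1932; W₄W₅ = 28·23·19 = 12236; W₅W₆ = 23·19·22 = 9614.
Length 3: W₁..W₃: k=1: 0+1764+22·21·28=14700; k=2: 1386+0+22·3·28=3234 → min 3234 | W₂..W₄: k=2: 0+1932+21·3·23=3381; k=3: 1764+0+21·28·23=15288 → min 3381 | W₃..W₅: k=3: 0+12236+3·28·19=13832; k=4: 1932+0+3·23·19=3243 → min 3243 | W₄..W₆: k=4: 0+9614+28·23·22=23782; k=5: 12236+0+28·19·22=23940 → min 23782.
Length 4: W₁..W₄: k=1: 0+3381+22·21·23=14007; k=2: 1386+1932+22·3·23=4836; k=3: 3234+0+22·28·23=17402 → min 4836 | W₂..W₅: k=2: 0+3243+21·3·19=4440; k=3: 1764+12236+21·28·19=25172; k=4: 3381+0+21·23·19=12558 → min 4440 | W₃..W₆: k=3: 0+23782+3·28·22=25630; k=4: 1932+9614+3·23·22=13064; k=5: 3243+0+3·19·22=4497 → min 4497.
Length 5: W₁..W₅: k=1: 0+4440+22·21·19=13218; k=2: 1386+3243+22·3·19=5883; k=3: 3234+12236+22·28·19=27174; k=4: 4836+0+22·23·19=14450 → min 5883 | W₂..W₆: k=2: 0+4497+21·3·22=5883; k=3: 1764+23782+21·28·22=38482; k=4: 3381+9614+21·23·22=23621; k=5: 4440+0+21·19·22=13218 → min 5883.
Length 6: W₁..W₆: k=1: 0+5883+22·21·22=16047; k=2: 1386+4497+22·3·22=7335; k=3: 3234+23782+22·28·22=40568; k=4: 4836+9614+22·23·22=25582; k=5: 5883+0+22·19·22=15079 → min 7335.
Optimal order: ((W₁ W₂) (((W₃ W₄) W₅) W₆)) with cost 7335.

7335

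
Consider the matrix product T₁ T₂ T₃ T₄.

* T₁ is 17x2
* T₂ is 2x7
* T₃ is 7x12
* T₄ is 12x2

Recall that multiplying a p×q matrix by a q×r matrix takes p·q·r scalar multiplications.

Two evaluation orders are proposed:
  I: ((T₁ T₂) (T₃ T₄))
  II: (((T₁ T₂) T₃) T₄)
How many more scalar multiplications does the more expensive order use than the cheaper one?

1430

Order I = ((T₁ T₂) (T₃ T₄)): (T₁ T₂): 17×2 by 2×7 → 17×7, cost 17·2·7 = 238; (T₃ T₄): 7×12 by 12×2 → 7×2, cost 7·12·2 = 168; ((T₁ T₂) (T₃ T₄)): 17×7 by 7×2 → 17×2, cost 17·7·2 = 238; cumulative 644. Total 644.
Order II = (((T₁ T₂) T₃) T₄): (T₁ T₂): 17×2 by 2×7 → 17×7, cost 17·2·7 = 238; ((T₁ T₂) T₃): 17×7 by 7×12 → 17×12, cost 17·7·12 = 1428; cumulative 1666; (((T₁ T₂) T₃) T₄): 17×12 by 12×2 → 17×2, cost 17·12·2 = 408; cumulative 2074. Total 2074.
Difference: |644 − 2074| = 1430.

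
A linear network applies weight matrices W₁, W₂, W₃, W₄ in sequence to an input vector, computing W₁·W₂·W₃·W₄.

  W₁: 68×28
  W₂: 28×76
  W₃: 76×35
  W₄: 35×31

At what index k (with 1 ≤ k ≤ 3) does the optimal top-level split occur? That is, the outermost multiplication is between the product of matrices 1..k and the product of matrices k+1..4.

Adjacent pairs: W₁W₂ = 68·28·76 = 144704; W₂W₃ = 28·76·35 = 74480; W₃W₄ = 76·35·31 = 82460.
Length 3: W₁..W₃: k=1: 0+74480+68·28·35=141120; k=2: 144704+0+68·76·35=325584 → min 141120 | W₂..W₄: k=2: 0+82460+28·76·31=148428; k=3: 74480+0+28·35·31=104860 → min 104860.
Top-level splits: k=1: (W₁..W₁)·(W₂..W₄) → 0+104860+68·28·31 = 163884; k=2: (W₁..W₂)·(W₃..W₄) → 144704+82460+68·76·31 = 387372; k=3: (W₁..W₃)·(W₄..W₄) → 141120+0+68·35·31 = 214900.
Best split is after W₁, i.e. k = 1.

1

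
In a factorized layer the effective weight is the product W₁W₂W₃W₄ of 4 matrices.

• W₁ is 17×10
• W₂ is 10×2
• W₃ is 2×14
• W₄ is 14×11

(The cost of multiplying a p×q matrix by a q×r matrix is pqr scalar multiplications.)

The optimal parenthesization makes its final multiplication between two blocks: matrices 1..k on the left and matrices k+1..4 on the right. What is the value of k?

Adjacent pairs: W₁W₂ = 17·10·2 = 340; W₂W₃ = 10·2·14 = 280; W₃W₄ = 2·14·11 = 308.
Length 3: W₁..W₃: k=1: 0+280+17·10·14=2660; k=2: 340+0+17·2·14=816 → min 816 | W₂..W₄: k=2: 0+308+10·2·11=528; k=3: 280+0+10·14·11=1820 → min 528.
Top-level splits: k=1: (W₁..W₁)·(W₂..W₄) → 0+528+17·10·11 = 2398; k=2: (W₁..W₂)·(W₃..W₄) → 340+308+17·2·11 = 1022; k=3: (W₁..W₃)·(W₄..W₄) → 816+0+17·14·11 = 3434.
Best split is after W₂, i.e. k = 2.

2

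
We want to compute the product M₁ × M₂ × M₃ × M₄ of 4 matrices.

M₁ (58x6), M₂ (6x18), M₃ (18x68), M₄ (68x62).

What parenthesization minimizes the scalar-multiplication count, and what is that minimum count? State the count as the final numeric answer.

54216

Adjacent pairs: M₁M₂ = 58·6·18 = 6264; M₂M₃ = 6·18·68 = 7344; M₃M₄ = 18·68·62 = 75888.
Length 3: M₁..M₃: k=1: 0+7344+58·6·68=31008; k=2: 6264+0+58·18·68=77256 → min 31008 | M₂..M₄: k=2: 0+75888+6·18·62=82584; k=3: 7344+0+6·68·62=32640 → min 32640.
Length 4: M₁..M₄: k=1: 0+32640+58·6·62=54216; k=2: 6264+75888+58·18·62=146880; k=3: 31008+0+58·68·62=275536 → min 54216.
Optimal parenthesization: (M₁ × ((M₂ × M₃) × M₄)) with cost 54216.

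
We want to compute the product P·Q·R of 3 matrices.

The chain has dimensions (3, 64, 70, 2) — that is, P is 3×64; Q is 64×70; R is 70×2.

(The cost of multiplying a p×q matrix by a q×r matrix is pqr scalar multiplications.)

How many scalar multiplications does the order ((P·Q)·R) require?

(P·Q): 3×64 by 64×70 → 3×70, cost 3·64·70 = 13440
((P·Q)·R): 3×70 by 70×2 → 3×2, cost 3·70·2 = 420; cumulative 13860
Total: 13860 scalar multiplications.

13860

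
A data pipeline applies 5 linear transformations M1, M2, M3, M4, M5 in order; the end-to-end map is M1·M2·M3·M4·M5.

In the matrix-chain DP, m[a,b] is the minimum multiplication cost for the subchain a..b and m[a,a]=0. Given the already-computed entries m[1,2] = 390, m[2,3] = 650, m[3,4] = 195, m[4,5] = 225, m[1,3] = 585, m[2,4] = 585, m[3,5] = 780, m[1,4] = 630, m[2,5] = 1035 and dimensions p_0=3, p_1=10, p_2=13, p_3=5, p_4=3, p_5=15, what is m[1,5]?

m[1,5] = min over k∈[1,4] of m[1,k]+m[k+1,5]+p_{0}·p_k·p_{5}.
k=1: 0 + 1035 + 3·10·15 = 1485; k=2: 390 + 780 + 3·13·15 = 1755; k=3: 585 + 225 + 3·5·15 = 1035; k=4: 630 + 0 + 3·3·15 = 765.
Minimum: 765 at k=4.

765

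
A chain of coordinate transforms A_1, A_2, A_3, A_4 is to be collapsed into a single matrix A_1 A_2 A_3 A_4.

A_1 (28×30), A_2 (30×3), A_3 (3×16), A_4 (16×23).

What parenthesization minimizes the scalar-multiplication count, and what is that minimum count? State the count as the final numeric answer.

5556

Adjacent pairs: A_1A_2 = 28·30·3 = 2520; A_2A_3 = 30·3·16 = 1440; A_3A_4 = 3·16·23 = 1104.
Length 3: A_1..A_3: k=1: 0+1440+28·30·16=14880; k=2: 2520+0+28·3·16=3864 → min 3864 | A_2..A_4: k=2: 0+1104+30·3·23=3174; k=3: 1440+0+30·16·23=12480 → min 3174.
Length 4: A_1..A_4: k=1: 0+3174+28·30·23=22494; k=2: 2520+1104+28·3·23=5556; k=3: 3864+0+28·16·23=14168 → min 5556.
Optimal parenthesization: ((A_1 A_2) (A_3 A_4)) with cost 5556.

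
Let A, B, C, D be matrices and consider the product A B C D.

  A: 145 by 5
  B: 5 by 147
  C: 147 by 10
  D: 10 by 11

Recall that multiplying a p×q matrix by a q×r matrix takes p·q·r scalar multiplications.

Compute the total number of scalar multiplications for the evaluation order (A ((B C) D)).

(B C): 5×147 by 147×10 → 5×10, cost 5·147·10 = 7350
((B C) D): 5×10 by 10×11 → 5×11, cost 5·10·11 = 550; cumulative 7900
(A ((B C) D)): 145×5 by 5×11 → 145×11, cost 145·5·11 = 7975; cumulative 15875
Total: 15875 scalar multiplications.

15875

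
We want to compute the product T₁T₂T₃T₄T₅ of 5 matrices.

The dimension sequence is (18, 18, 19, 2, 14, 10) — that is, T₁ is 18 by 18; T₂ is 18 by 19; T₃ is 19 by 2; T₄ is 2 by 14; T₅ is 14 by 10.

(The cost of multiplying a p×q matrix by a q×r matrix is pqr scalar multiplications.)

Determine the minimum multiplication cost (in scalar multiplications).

1972

Adjacent pairs: T₁T₂ = 18·18·19 = 6156; T₂T₃ = 18·19·2 = 684; T₃T₄ = 19·2·14 = 532; T₄T₅ = 2·14·10 = 280.
Length 3: T₁..T₃: k=1: 0+684+18·18·2=1332; k=2: 6156+0+18·19·2=6840 → min 1332 | T₂..T₄: k=2: 0+532+18·19·14=5320; k=3: 684+0+18·2·14=1188 → min 1188 | T₃..T₅: k=3: 0+280+19·2·10=660; k=4: 532+0+19·14·10=3192 → min 660.
Length 4: T₁..T₄: k=1: 0+1188+18·18·14=5724; k=2: 6156+532+18·19·14=11476; k=3: 1332+0+18·2·14=1836 → min 1836 | T₂..T₅: k=2: 0+660+18·19·10=4080; k=3: 684+280+18·2·10=1324; k=4: 1188+0+18·14·10=3708 → min 1324.
Length 5: T₁..T₅: k=1: 0+1324+18·18·10=4564; k=2: 6156+660+18·19·10=10236; k=3: 1332+280+18·2·10=1972; k=4: 1836+0+18·14·10=4356 → min 1972.
Optimal order: ((T₁(T₂T₃))(T₄T₅)) with cost 1972.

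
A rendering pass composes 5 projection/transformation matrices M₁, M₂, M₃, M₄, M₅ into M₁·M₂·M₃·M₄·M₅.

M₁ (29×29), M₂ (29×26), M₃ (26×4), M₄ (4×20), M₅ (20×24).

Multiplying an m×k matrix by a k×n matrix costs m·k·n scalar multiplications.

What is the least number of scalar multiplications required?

11084

Adjacent pairs: M₁M₂ = 29·29·26 = 21866; M₂M₃ = 29·26·4 = 3016; M₃M₄ = 26·4·20 = 2080; M₄M₅ = 4·20·24 = 1920.
Length 3: M₁..M₃: k=1: 0+3016+29·29·4=6380; k=2: 21866+0+29·26·4=24882 → min 6380 | M₂..M₄: k=2: 0+2080+29·26·20=17160; k=3: 3016+0+29·4·20=5336 → min 5336 | M₃..M₅: k=3: 0+1920+26·4·24=4416; k=4: 2080+0+26·20·24=14560 → min 4416.
Length 4: M₁..M₄: k=1: 0+5336+29·29·20=22156; k=2: 21866+2080+29·26·20=39026; k=3: 6380+0+29·4·20=8700 → min 8700 | M₂..M₅: k=2: 0+4416+29·26·24=22512; k=3: 3016+1920+29·4·24=7720; k=4: 5336+0+29·20·24=19256 → min 7720.
Length 5: M₁..M₅: k=1: 0+7720+29·29·24=27904; k=2: 21866+4416+29·26·24=44378; k=3: 6380+1920+29·4·24=11084; k=4: 8700+0+29·20·24=22620 → min 11084.
Optimal order: ((M₁·(M₂·M₃))·(M₄·M₅)) with cost 11084.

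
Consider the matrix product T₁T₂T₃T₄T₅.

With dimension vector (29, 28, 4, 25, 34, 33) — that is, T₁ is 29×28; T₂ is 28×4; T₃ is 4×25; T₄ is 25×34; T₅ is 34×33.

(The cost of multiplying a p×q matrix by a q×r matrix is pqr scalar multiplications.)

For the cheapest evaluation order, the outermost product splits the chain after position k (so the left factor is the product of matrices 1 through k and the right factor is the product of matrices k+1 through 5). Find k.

2

Adjacent pairs: T₁T₂ = 29·28·4 = 3248; T₂T₃ = 28·4·25 = 2800; T₃T₄ = 4·25·34 = 3400; T₄T₅ = 25·34·33 = 28050.
Length 3: T₁..T₃: k=1: 0+2800+29·28·25=23100; k=2: 3248+0+29·4·25=6148 → min 6148 | T₂..T₄: k=2: 0+3400+28·4·34=7208; k=3: 2800+0+28·25·34=26600 → min 7208 | T₃..T₅: k=3: 0+28050+4·25·33=31350; k=4: 3400+0+4·34·33=7888 → min 7888.
Length 4: T₁..T₄: k=1: 0+7208+29·28·34=34816; k=2: 3248+3400+29·4·34=10592; k=3: 6148+0+29·25·34=30798 → min 10592 | T₂..T₅: k=2: 0+7888+28·4·33=11584; k=3: 2800+28050+28·25·33=53950; k=4: 7208+0+28·34·33=38624 → min 11584.
Top-level splits: k=1: (T₁..T₁)·(T₂..T₅) → 0+11584+29·28·33 = 38380; k=2: (T₁..T₂)·(T₃..T₅) → 3248+7888+29·4·33 = 14964; k=3: (T₁..T₃)·(T₄..T₅) → 6148+28050+29·25·33 = 58123; k=4: (T₁..T₄)·(T₅..T₅) → 10592+0+29·34·33 = 43130.
Best split is after T₂, i.e. k = 2.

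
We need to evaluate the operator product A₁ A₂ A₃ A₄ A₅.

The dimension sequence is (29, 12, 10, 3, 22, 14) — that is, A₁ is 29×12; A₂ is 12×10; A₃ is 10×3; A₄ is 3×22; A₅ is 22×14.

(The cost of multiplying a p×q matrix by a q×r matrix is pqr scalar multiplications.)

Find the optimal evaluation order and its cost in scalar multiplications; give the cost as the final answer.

3546

Adjacent pairs: A₁A₂ = 29·12·10 = 3480; A₂A₃ = 12·10·3 = 360; A₃A₄ = 10·3·22 = 660; A₄A₅ = 3·22·14 = 924.
Length 3: A₁..A₃: k=1: 0+360+29·12·3=1404; k=2: 3480+0+29·10·3=4350 → min 1404 | A₂..A₄: k=2: 0+660+12·10·22=3300; k=3: 360+0+12·3·22=1152 → min 1152 | A₃..A₅: k=3: 0+924+10·3·14=1344; k=4: 660+0+10·22·14=3740 → min 1344.
Length 4: A₁..A₄: k=1: 0+1152+29·12·22=8808; k=2: 3480+660+29·10·22=10520; k=3: 1404+0+29·3·22=3318 → min 3318 | A₂..A₅: k=2: 0+1344+12·10·14=3024; k=3: 360+924+12·3·14=1788; k=4: 1152+0+12·22·14=4848 → min 1788.
Length 5: A₁..A₅: k=1: 0+1788+29·12·14=6660; k=2: 3480+1344+29·10·14=8884; k=3: 1404+924+29·3·14=3546; k=4: 3318+0+29·22·14=12250 → min 3546.
Optimal parenthesization: ((A₁ (A₂ A₃)) (A₄ A₅)) with cost 3546.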